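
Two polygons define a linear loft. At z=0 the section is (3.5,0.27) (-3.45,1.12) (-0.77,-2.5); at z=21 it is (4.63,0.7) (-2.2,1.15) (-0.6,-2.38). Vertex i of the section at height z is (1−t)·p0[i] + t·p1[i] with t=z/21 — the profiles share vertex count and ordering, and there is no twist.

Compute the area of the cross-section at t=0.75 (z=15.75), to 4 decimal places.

Area at t=0.75: 11.6708

Cross-section at t=0.75: each vertex is (1-t)·p0[i] + t·p1[i].
  v1: (1-0.75)·(3.5,0.27) + 0.75·(4.63,0.7) = (4.3475,0.5925)
  v2: (1-0.75)·(-3.45,1.12) + 0.75·(-2.2,1.15) = (-2.5125,1.1425)
  v3: (1-0.75)·(-0.77,-2.5) + 0.75·(-0.6,-2.38) = (-0.6425,-2.4100)
Shoelace sum Σ(x_i·y_{i+1} − x_{i+1}·y_i):
  i=1: 4.3475·1.1425 − -2.5125·0.5925 = +6.4557 (running +6.4557)
  i=2: -2.5125·-2.4100 − -0.6425·1.1425 = +6.7892 (running +13.2449)
  i=3: -0.6425·0.5925 − 4.3475·-2.4100 = +10.0968 (running +23.3417)
Area = |Σ|/2 = |23.3417|/2 = 11.6708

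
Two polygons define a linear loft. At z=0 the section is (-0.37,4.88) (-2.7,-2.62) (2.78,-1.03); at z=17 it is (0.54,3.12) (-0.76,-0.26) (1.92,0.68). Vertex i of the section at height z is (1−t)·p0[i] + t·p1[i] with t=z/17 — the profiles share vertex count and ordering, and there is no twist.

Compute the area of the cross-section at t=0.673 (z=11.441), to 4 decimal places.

Area at t=0.673: 7.5554

Cross-section at t=0.673: each vertex is (1-t)·p0[i] + t·p1[i].
  v1: (1-0.673)·(-0.37,4.88) + 0.673·(0.54,3.12) = (0.2424,3.6955)
  v2: (1-0.673)·(-2.7,-2.62) + 0.673·(-0.76,-0.26) = (-1.3944,-1.0317)
  v3: (1-0.673)·(2.78,-1.03) + 0.673·(1.92,0.68) = (2.2012,0.1208)
Shoelace sum Σ(x_i·y_{i+1} − x_{i+1}·y_i):
  i=1: 0.2424·-1.0317 − -1.3944·3.6955 = +4.9028 (running +4.9028)
  i=2: -1.3944·0.1208 − 2.2012·-1.0317 = +2.1026 (running +7.0054)
  i=3: 2.2012·3.6955 − 0.2424·0.1208 = +8.1054 (running +15.1108)
Area = |Σ|/2 = |15.1108|/2 = 7.5554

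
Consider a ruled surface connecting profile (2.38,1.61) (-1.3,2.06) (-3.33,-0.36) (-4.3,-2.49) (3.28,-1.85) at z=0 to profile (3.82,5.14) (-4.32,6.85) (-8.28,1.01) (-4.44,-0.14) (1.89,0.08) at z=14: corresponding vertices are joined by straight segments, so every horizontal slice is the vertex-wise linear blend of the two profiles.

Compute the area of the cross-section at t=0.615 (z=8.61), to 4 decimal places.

Area at t=0.615: 42.1111

Cross-section at t=0.615: each vertex is (1-t)·p0[i] + t·p1[i].
  v1: (1-0.615)·(2.38,1.61) + 0.615·(3.82,5.14) = (3.2656,3.7809)
  v2: (1-0.615)·(-1.3,2.06) + 0.615·(-4.32,6.85) = (-3.1573,5.0058)
  v3: (1-0.615)·(-3.33,-0.36) + 0.615·(-8.28,1.01) = (-6.3742,0.4825)
  v4: (1-0.615)·(-4.3,-2.49) + 0.615·(-4.44,-0.14) = (-4.3861,-1.0448)
  v5: (1-0.615)·(3.28,-1.85) + 0.615·(1.89,0.08) = (2.4251,-0.6631)
Shoelace sum Σ(x_i·y_{i+1} − x_{i+1}·y_i):
  i=1: 3.2656·5.0058 − -3.1573·3.7809 = +28.2847 (running +28.2847)
  i=2: -3.1573·0.4825 − -6.3742·5.0058 = +30.3850 (running +58.6697)
  i=3: -6.3742·-1.0448 − -4.3861·0.4825 = +8.7760 (running +67.4457)
  i=4: -4.3861·-0.6631 − 2.4251·-1.0448 = +5.4419 (running +72.8876)
  i=5: 2.4251·3.7809 − 3.2656·-0.6631 = +11.3346 (running +84.2222)
Area = |Σ|/2 = |84.2222|/2 = 42.1111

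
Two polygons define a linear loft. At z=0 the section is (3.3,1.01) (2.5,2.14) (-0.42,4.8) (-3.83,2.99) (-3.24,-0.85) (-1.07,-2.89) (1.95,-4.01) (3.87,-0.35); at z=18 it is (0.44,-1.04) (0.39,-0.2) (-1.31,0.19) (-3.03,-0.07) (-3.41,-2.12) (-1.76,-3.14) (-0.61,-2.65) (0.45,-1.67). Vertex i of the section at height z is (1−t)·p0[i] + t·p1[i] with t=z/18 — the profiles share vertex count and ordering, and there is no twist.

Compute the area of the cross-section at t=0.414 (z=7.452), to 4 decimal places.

Cross-section at t=0.414: each vertex is (1-t)·p0[i] + t·p1[i].
  v1: (1-0.414)·(3.3,1.01) + 0.414·(0.44,-1.04) = (2.1160,0.1613)
  v2: (1-0.414)·(2.5,2.14) + 0.414·(0.39,-0.2) = (1.6265,1.1712)
  v3: (1-0.414)·(-0.42,4.8) + 0.414·(-1.31,0.19) = (-0.7885,2.8915)
  v4: (1-0.414)·(-3.83,2.99) + 0.414·(-3.03,-0.07) = (-3.4988,1.7232)
  v5: (1-0.414)·(-3.24,-0.85) + 0.414·(-3.41,-2.12) = (-3.3104,-1.3758)
  v6: (1-0.414)·(-1.07,-2.89) + 0.414·(-1.76,-3.14) = (-1.3557,-2.9935)
  v7: (1-0.414)·(1.95,-4.01) + 0.414·(-0.61,-2.65) = (0.8902,-3.4470)
  v8: (1-0.414)·(3.87,-0.35) + 0.414·(0.45,-1.67) = (2.4541,-0.8965)
Shoelace sum Σ(x_i·y_{i+1} − x_{i+1}·y_i):
  i=1: 2.1160·1.1712 − 1.6265·0.1613 = +2.2159 (running +2.2159)
  i=2: 1.6265·2.8915 − -0.7885·1.1712 = +5.6263 (running +7.8423)
  i=3: -0.7885·1.7232 − -3.4988·2.8915 = +8.7580 (running +16.6003)
  i=4: -3.4988·-1.3758 − -3.3104·1.7232 = +10.5179 (running +27.1182)
  i=5: -3.3104·-2.9935 − -1.3557·-1.3758 = +8.0445 (running +35.1627)
  i=6: -1.3557·-3.4470 − 0.8902·-2.9935 = +7.3376 (running +42.5003)
  i=7: 0.8902·-0.8965 − 2.4541·-3.4470 = +7.6612 (running +50.1615)
  i=8: 2.4541·0.1613 − 2.1160·-0.8965 = +2.2928 (running +52.4543)
Area = |Σ|/2 = |52.4543|/2 = 26.2272

Area at t=0.414: 26.2272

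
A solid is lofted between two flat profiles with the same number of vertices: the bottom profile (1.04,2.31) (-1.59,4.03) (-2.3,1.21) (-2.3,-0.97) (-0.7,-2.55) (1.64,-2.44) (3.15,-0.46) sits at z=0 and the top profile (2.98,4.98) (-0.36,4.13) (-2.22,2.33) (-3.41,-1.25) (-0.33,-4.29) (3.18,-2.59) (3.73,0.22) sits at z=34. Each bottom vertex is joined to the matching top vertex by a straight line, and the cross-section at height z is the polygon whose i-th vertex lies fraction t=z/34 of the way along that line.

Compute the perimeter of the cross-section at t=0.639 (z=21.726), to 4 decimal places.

Perimeter at t=0.639: 22.6146

Cross-section at t=0.639: each vertex is (1-t)·p0[i] + t·p1[i].
  v1: (1-0.639)·(1.04,2.31) + 0.639·(2.98,4.98) = (2.2797,4.0161)
  v2: (1-0.639)·(-1.59,4.03) + 0.639·(-0.36,4.13) = (-0.8040,4.0939)
  v3: (1-0.639)·(-2.3,1.21) + 0.639·(-2.22,2.33) = (-2.2489,1.9257)
  v4: (1-0.639)·(-2.3,-0.97) + 0.639·(-3.41,-1.25) = (-3.0093,-1.1489)
  v5: (1-0.639)·(-0.7,-2.55) + 0.639·(-0.33,-4.29) = (-0.4636,-3.6619)
  v6: (1-0.639)·(1.64,-2.44) + 0.639·(3.18,-2.59) = (2.6241,-2.5358)
  v7: (1-0.639)·(3.15,-0.46) + 0.639·(3.73,0.22) = (3.5206,-0.0255)
Perimeter = Σ |v_{i+1} − v_i|:
  edge 1→2: √(-3.0837² + 0.0778²) = 3.0847 (running 3.0847)
  edge 2→3: √(-1.4449² + -2.1682²) = 2.6055 (running 5.6902)
  edge 3→4: √(-0.7604² + -3.0746²) = 3.1672 (running 8.8574)
  edge 4→5: √(2.5457² + -2.5129²) = 3.5771 (running 12.4345)
  edge 5→6: √(3.0876² + 1.1260²) = 3.2865 (running 15.7211)
  edge 6→7: √(0.8966² + 2.5104²) = 2.6657 (running 18.3867)
  edge 7→1: √(-1.2410² + 4.0416²) = 4.2278 (running 22.6146)
Perimeter = 22.6146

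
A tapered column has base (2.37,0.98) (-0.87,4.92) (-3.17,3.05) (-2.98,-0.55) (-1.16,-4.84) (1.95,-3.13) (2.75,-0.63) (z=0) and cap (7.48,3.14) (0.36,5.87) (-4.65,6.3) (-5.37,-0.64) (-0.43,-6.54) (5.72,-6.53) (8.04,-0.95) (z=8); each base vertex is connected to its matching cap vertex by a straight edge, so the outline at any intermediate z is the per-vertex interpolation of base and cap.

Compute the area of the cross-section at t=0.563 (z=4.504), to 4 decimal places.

Cross-section at t=0.563: each vertex is (1-t)·p0[i] + t·p1[i].
  v1: (1-0.563)·(2.37,0.98) + 0.563·(7.48,3.14) = (5.2469,2.1961)
  v2: (1-0.563)·(-0.87,4.92) + 0.563·(0.36,5.87) = (-0.1775,5.4549)
  v3: (1-0.563)·(-3.17,3.05) + 0.563·(-4.65,6.3) = (-4.0032,4.8797)
  v4: (1-0.563)·(-2.98,-0.55) + 0.563·(-5.37,-0.64) = (-4.3256,-0.6007)
  v5: (1-0.563)·(-1.16,-4.84) + 0.563·(-0.43,-6.54) = (-0.7490,-5.7971)
  v6: (1-0.563)·(1.95,-3.13) + 0.563·(5.72,-6.53) = (4.0725,-5.0442)
  v7: (1-0.563)·(2.75,-0.63) + 0.563·(8.04,-0.95) = (5.7283,-0.8102)
Shoelace sum Σ(x_i·y_{i+1} − x_{i+1}·y_i):
  i=1: 5.2469·5.4549 − -0.1775·2.1961 = +29.0110 (running +29.0110)
  i=2: -0.1775·4.8797 − -4.0032·5.4549 = +20.9709 (running +49.9819)
  i=3: -4.0032·-0.6007 − -4.3256·4.8797 = +23.5123 (running +73.4942)
  i=4: -4.3256·-5.7971 − -0.7490·-0.6007 = +24.6259 (running +98.1201)
  i=5: -0.7490·-5.0442 − 4.0725·-5.7971 = +27.3869 (running +125.5070)
  i=6: 4.0725·-0.8102 − 5.7283·-5.0442 = +25.5952 (running +151.1022)
  i=7: 5.7283·2.1961 − 5.2469·-0.8102 = +16.8306 (running +167.9327)
Area = |Σ|/2 = |167.9327|/2 = 83.9664

Area at t=0.563: 83.9664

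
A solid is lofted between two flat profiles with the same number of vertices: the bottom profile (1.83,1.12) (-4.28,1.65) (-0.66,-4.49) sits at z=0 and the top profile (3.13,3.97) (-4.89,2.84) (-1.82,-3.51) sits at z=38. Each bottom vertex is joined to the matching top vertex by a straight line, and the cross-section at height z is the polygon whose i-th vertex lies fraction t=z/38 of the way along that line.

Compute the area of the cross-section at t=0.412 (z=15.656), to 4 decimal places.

Cross-section at t=0.412: each vertex is (1-t)·p0[i] + t·p1[i].
  v1: (1-0.412)·(1.83,1.12) + 0.412·(3.13,3.97) = (2.3656,2.2942)
  v2: (1-0.412)·(-4.28,1.65) + 0.412·(-4.89,2.84) = (-4.5313,2.1403)
  v3: (1-0.412)·(-0.66,-4.49) + 0.412·(-1.82,-3.51) = (-1.1379,-4.0862)
Shoelace sum Σ(x_i·y_{i+1} − x_{i+1}·y_i):
  i=1: 2.3656·2.1403 − -4.5313·2.2942 = +15.4588 (running +15.4588)
  i=2: -4.5313·-4.0862 − -1.1379·2.1403 = +20.9515 (running +36.4103)
  i=3: -1.1379·2.2942 − 2.3656·-4.0862 = +7.0558 (running +43.4661)
Area = |Σ|/2 = |43.4661|/2 = 21.7331

Area at t=0.412: 21.7331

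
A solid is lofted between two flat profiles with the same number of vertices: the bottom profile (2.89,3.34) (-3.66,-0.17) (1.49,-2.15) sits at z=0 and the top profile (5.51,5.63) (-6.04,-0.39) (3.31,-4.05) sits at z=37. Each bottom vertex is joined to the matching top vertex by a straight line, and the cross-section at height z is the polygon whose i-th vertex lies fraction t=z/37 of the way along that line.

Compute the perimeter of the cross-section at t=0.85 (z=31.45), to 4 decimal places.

Perimeter at t=0.85: 30.8353

Cross-section at t=0.85: each vertex is (1-t)·p0[i] + t·p1[i].
  v1: (1-0.85)·(2.89,3.34) + 0.85·(5.51,5.63) = (5.1170,5.2865)
  v2: (1-0.85)·(-3.66,-0.17) + 0.85·(-6.04,-0.39) = (-5.6830,-0.3570)
  v3: (1-0.85)·(1.49,-2.15) + 0.85·(3.31,-4.05) = (3.0370,-3.7650)
Perimeter = Σ |v_{i+1} − v_i|:
  edge 1→2: √(-10.8000² + -5.6435²) = 12.1856 (running 12.1856)
  edge 2→3: √(8.7200² + -3.4080²) = 9.3623 (running 21.5479)
  edge 3→1: √(2.0800² + 9.0515²) = 9.2874 (running 30.8353)
Perimeter = 30.8353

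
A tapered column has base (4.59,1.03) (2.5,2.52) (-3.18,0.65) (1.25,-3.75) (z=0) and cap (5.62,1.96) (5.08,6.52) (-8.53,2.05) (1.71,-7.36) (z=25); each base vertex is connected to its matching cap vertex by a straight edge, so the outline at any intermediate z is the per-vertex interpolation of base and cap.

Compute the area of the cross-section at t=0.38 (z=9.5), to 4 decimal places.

Cross-section at t=0.38: each vertex is (1-t)·p0[i] + t·p1[i].
  v1: (1-0.38)·(4.59,1.03) + 0.38·(5.62,1.96) = (4.9814,1.3834)
  v2: (1-0.38)·(2.5,2.52) + 0.38·(5.08,6.52) = (3.4804,4.0400)
  v3: (1-0.38)·(-3.18,0.65) + 0.38·(-8.53,2.05) = (-5.2130,1.1820)
  v4: (1-0.38)·(1.25,-3.75) + 0.38·(1.71,-7.36) = (1.4248,-5.1218)
Shoelace sum Σ(x_i·y_{i+1} − x_{i+1}·y_i):
  i=1: 4.9814·4.0400 − 3.4804·1.3834 = +15.3101 (running +15.3101)
  i=2: 3.4804·1.1820 − -5.2130·4.0400 = +25.1744 (running +40.4844)
  i=3: -5.2130·-5.1218 − 1.4248·1.1820 = +25.0158 (running +65.5003)
  i=4: 1.4248·1.3834 − 4.9814·-5.1218 = +27.4848 (running +92.9851)
Area = |Σ|/2 = |92.9851|/2 = 46.4925

Area at t=0.38: 46.4925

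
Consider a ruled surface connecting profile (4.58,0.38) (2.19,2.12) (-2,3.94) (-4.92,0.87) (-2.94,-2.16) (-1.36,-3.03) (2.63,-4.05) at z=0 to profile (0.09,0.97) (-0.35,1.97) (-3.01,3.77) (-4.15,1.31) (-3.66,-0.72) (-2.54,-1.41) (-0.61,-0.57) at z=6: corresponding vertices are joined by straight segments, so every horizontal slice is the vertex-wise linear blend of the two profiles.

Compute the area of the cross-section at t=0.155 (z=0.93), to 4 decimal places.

Cross-section at t=0.155: each vertex is (1-t)·p0[i] + t·p1[i].
  v1: (1-0.155)·(4.58,0.38) + 0.155·(0.09,0.97) = (3.8840,0.4714)
  v2: (1-0.155)·(2.19,2.12) + 0.155·(-0.35,1.97) = (1.7963,2.0968)
  v3: (1-0.155)·(-2,3.94) + 0.155·(-3.01,3.77) = (-2.1565,3.9137)
  v4: (1-0.155)·(-4.92,0.87) + 0.155·(-4.15,1.31) = (-4.8007,0.9382)
  v5: (1-0.155)·(-2.94,-2.16) + 0.155·(-3.66,-0.72) = (-3.0516,-1.9368)
  v6: (1-0.155)·(-1.36,-3.03) + 0.155·(-2.54,-1.41) = (-1.5429,-2.7789)
  v7: (1-0.155)·(2.63,-4.05) + 0.155·(-0.61,-0.57) = (2.1278,-3.5106)
Shoelace sum Σ(x_i·y_{i+1} − x_{i+1}·y_i):
  i=1: 3.8840·2.0968 − 1.7963·0.4714 = +7.2970 (running +7.2970)
  i=2: 1.7963·3.9137 − -2.1565·2.0968 = +11.5518 (running +18.8489)
  i=3: -2.1565·0.9382 − -4.8007·3.9137 = +16.7648 (running +35.6136)
  i=4: -4.8007·-1.9368 − -3.0516·0.9382 = +12.1609 (running +47.7746)
  i=5: -3.0516·-2.7789 − -1.5429·-1.9368 = +5.4918 (running +53.2664)
  i=6: -1.5429·-3.5106 − 2.1278·-2.7789 = +11.3294 (running +64.5958)
  i=7: 2.1278·0.4714 − 3.8840·-3.5106 = +14.6385 (running +79.2343)
Area = |Σ|/2 = |79.2343|/2 = 39.6171

Area at t=0.155: 39.6171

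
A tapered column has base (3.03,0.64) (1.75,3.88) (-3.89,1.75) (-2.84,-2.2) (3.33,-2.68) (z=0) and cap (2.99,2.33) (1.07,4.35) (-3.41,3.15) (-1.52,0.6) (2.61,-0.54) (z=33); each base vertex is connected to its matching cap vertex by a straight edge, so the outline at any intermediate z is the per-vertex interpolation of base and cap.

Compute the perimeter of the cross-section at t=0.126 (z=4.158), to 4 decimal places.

Cross-section at t=0.126: each vertex is (1-t)·p0[i] + t·p1[i].
  v1: (1-0.126)·(3.03,0.64) + 0.126·(2.99,2.33) = (3.0250,0.8529)
  v2: (1-0.126)·(1.75,3.88) + 0.126·(1.07,4.35) = (1.6643,3.9392)
  v3: (1-0.126)·(-3.89,1.75) + 0.126·(-3.41,3.15) = (-3.8295,1.9264)
  v4: (1-0.126)·(-2.84,-2.2) + 0.126·(-1.52,0.6) = (-2.6737,-1.8472)
  v5: (1-0.126)·(3.33,-2.68) + 0.126·(2.61,-0.54) = (3.2393,-2.4104)
Perimeter = Σ |v_{i+1} − v_i|:
  edge 1→2: √(-1.3606² + 3.0863²) = 3.3729 (running 3.3729)
  edge 2→3: √(-5.4938² + -2.0128²) = 5.8510 (running 9.2239)
  edge 3→4: √(1.1558² + -3.7736²) = 3.9466 (running 13.1705)
  edge 4→5: √(5.9130² + -0.5632²) = 5.9397 (running 19.1102)
  edge 5→1: √(-0.2143² + 3.2633²) = 3.2703 (running 22.3806)
Perimeter = 22.3806

Perimeter at t=0.126: 22.3806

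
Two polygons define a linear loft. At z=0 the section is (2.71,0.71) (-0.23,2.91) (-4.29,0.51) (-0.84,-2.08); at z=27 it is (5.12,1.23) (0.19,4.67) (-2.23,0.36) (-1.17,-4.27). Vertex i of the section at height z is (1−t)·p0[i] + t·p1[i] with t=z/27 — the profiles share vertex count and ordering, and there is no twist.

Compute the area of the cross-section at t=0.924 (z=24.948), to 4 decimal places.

Area at t=0.924: 31.1027

Cross-section at t=0.924: each vertex is (1-t)·p0[i] + t·p1[i].
  v1: (1-0.924)·(2.71,0.71) + 0.924·(5.12,1.23) = (4.9368,1.1905)
  v2: (1-0.924)·(-0.23,2.91) + 0.924·(0.19,4.67) = (0.1581,4.5362)
  v3: (1-0.924)·(-4.29,0.51) + 0.924·(-2.23,0.36) = (-2.3866,0.3714)
  v4: (1-0.924)·(-0.84,-2.08) + 0.924·(-1.17,-4.27) = (-1.1449,-4.1036)
Shoelace sum Σ(x_i·y_{i+1} − x_{i+1}·y_i):
  i=1: 4.9368·4.5362 − 0.1581·1.1905 = +22.2065 (running +22.2065)
  i=2: 0.1581·0.3714 − -2.3866·4.5362 = +10.8847 (running +33.0912)
  i=3: -2.3866·-4.1036 − -1.1449·0.3714 = +10.2186 (running +43.3098)
  i=4: -1.1449·1.1905 − 4.9368·-4.1036 = +18.8956 (running +62.2055)
Area = |Σ|/2 = |62.2055|/2 = 31.1027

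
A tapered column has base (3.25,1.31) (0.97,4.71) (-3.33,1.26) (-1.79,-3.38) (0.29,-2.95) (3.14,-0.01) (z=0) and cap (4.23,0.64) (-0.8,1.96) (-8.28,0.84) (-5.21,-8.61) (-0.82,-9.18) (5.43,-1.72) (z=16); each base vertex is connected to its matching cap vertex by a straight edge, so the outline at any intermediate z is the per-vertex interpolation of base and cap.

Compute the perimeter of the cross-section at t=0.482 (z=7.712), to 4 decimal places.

Perimeter at t=0.482: 29.8276

Cross-section at t=0.482: each vertex is (1-t)·p0[i] + t·p1[i].
  v1: (1-0.482)·(3.25,1.31) + 0.482·(4.23,0.64) = (3.7224,0.9871)
  v2: (1-0.482)·(0.97,4.71) + 0.482·(-0.8,1.96) = (0.1169,3.3845)
  v3: (1-0.482)·(-3.33,1.26) + 0.482·(-8.28,0.84) = (-5.7159,1.0576)
  v4: (1-0.482)·(-1.79,-3.38) + 0.482·(-5.21,-8.61) = (-3.4384,-5.9009)
  v5: (1-0.482)·(0.29,-2.95) + 0.482·(-0.82,-9.18) = (-0.2450,-5.9529)
  v6: (1-0.482)·(3.14,-0.01) + 0.482·(5.43,-1.72) = (4.2438,-0.8342)
Perimeter = Σ |v_{i+1} − v_i|:
  edge 1→2: √(-3.6055² + 2.3974²) = 4.3298 (running 4.3298)
  edge 2→3: √(-5.8328² + -2.3269²) = 6.2798 (running 10.6096)
  edge 3→4: √(2.2775² + -6.9584²) = 7.3216 (running 17.9313)
  edge 4→5: √(3.1934² + -0.0520²) = 3.1938 (running 21.1251)
  edge 5→6: √(4.4888² + 5.1186²) = 6.8081 (running 27.9332)
  edge 6→1: √(-0.5214² + 1.8213²) = 1.8944 (running 29.8276)
Perimeter = 29.8276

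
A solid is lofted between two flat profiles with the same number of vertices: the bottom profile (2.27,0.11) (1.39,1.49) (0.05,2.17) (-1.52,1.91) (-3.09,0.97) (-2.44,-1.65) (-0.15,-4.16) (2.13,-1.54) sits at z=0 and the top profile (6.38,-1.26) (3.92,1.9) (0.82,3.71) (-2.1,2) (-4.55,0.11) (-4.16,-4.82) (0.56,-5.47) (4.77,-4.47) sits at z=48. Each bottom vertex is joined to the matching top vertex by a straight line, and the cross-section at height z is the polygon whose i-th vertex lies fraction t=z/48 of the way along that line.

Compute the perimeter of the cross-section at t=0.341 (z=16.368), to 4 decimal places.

Cross-section at t=0.341: each vertex is (1-t)·p0[i] + t·p1[i].
  v1: (1-0.341)·(2.27,0.11) + 0.341·(6.38,-1.26) = (3.6715,-0.3572)
  v2: (1-0.341)·(1.39,1.49) + 0.341·(3.92,1.9) = (2.2527,1.6298)
  v3: (1-0.341)·(0.05,2.17) + 0.341·(0.82,3.71) = (0.3126,2.6951)
  v4: (1-0.341)·(-1.52,1.91) + 0.341·(-2.1,2) = (-1.7178,1.9407)
  v5: (1-0.341)·(-3.09,0.97) + 0.341·(-4.55,0.11) = (-3.5879,0.6767)
  v6: (1-0.341)·(-2.44,-1.65) + 0.341·(-4.16,-4.82) = (-3.0265,-2.7310)
  v7: (1-0.341)·(-0.15,-4.16) + 0.341·(0.56,-5.47) = (0.0921,-4.6067)
  v8: (1-0.341)·(2.13,-1.54) + 0.341·(4.77,-4.47) = (3.0302,-2.5391)
Perimeter = Σ |v_{i+1} − v_i|:
  edge 1→2: √(-1.4188² + 1.9870²) = 2.4415 (running 2.4415)
  edge 2→3: √(-1.9402² + 1.0653²) = 2.2134 (running 4.6549)
  edge 3→4: √(-2.0304² + -0.7545²) = 2.1660 (running 6.8209)
  edge 4→5: √(-1.8701² + -1.2639²) = 2.2572 (running 9.0781)
  edge 5→6: √(0.5613² + -3.4077²) = 3.4536 (running 12.5317)
  edge 6→7: √(3.1186² + -1.8757²) = 3.6393 (running 16.1710)
  edge 7→8: √(2.9381² + 2.0676²) = 3.5927 (running 19.7637)
  edge 8→1: √(0.6413² + 2.1820²) = 2.2742 (running 22.0379)
Perimeter = 22.0379

Perimeter at t=0.341: 22.0379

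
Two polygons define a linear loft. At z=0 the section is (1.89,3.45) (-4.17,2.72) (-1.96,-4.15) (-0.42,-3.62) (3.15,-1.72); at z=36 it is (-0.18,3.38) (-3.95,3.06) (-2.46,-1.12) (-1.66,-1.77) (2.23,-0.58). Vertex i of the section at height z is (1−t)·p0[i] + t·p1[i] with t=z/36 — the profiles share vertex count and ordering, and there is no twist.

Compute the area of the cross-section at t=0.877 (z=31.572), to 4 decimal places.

Area at t=0.877: 21.5893

Cross-section at t=0.877: each vertex is (1-t)·p0[i] + t·p1[i].
  v1: (1-0.877)·(1.89,3.45) + 0.877·(-0.18,3.38) = (0.0746,3.3886)
  v2: (1-0.877)·(-4.17,2.72) + 0.877·(-3.95,3.06) = (-3.9771,3.0182)
  v3: (1-0.877)·(-1.96,-4.15) + 0.877·(-2.46,-1.12) = (-2.3985,-1.4927)
  v4: (1-0.877)·(-0.42,-3.62) + 0.877·(-1.66,-1.77) = (-1.5075,-1.9975)
  v5: (1-0.877)·(3.15,-1.72) + 0.877·(2.23,-0.58) = (2.3432,-0.7202)
Shoelace sum Σ(x_i·y_{i+1} − x_{i+1}·y_i):
  i=1: 0.0746·3.0182 − -3.9771·3.3886 = +13.7019 (running +13.7019)
  i=2: -3.9771·-1.4927 − -2.3985·3.0182 = +13.1756 (running +26.8775)
  i=3: -2.3985·-1.9975 − -1.5075·-1.4927 = +2.5409 (running +29.4184)
  i=4: -1.5075·-0.7202 − 2.3432·-1.9975 = +5.7663 (running +35.1847)
  i=5: 2.3432·3.3886 − 0.0746·-0.7202 = +7.9938 (running +43.1785)
Area = |Σ|/2 = |43.1785|/2 = 21.5893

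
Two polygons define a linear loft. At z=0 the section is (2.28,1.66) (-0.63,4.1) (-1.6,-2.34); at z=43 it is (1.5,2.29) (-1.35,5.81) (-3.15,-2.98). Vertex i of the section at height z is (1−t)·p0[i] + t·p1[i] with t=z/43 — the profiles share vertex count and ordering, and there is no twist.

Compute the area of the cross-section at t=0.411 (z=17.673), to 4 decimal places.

Cross-section at t=0.411: each vertex is (1-t)·p0[i] + t·p1[i].
  v1: (1-0.411)·(2.28,1.66) + 0.411·(1.5,2.29) = (1.9594,1.9189)
  v2: (1-0.411)·(-0.63,4.1) + 0.411·(-1.35,5.81) = (-0.9259,4.8028)
  v3: (1-0.411)·(-1.6,-2.34) + 0.411·(-3.15,-2.98) = (-2.2370,-2.6030)
Shoelace sum Σ(x_i·y_{i+1} − x_{i+1}·y_i):
  i=1: 1.9594·4.8028 − -0.9259·1.9189 = +11.1875 (running +11.1875)
  i=2: -0.9259·-2.6030 − -2.2370·4.8028 = +13.1543 (running +24.3418)
  i=3: -2.2370·1.9189 − 1.9594·-2.6030 = +0.8077 (running +25.1495)
Area = |Σ|/2 = |25.1495|/2 = 12.5748

Area at t=0.411: 12.5748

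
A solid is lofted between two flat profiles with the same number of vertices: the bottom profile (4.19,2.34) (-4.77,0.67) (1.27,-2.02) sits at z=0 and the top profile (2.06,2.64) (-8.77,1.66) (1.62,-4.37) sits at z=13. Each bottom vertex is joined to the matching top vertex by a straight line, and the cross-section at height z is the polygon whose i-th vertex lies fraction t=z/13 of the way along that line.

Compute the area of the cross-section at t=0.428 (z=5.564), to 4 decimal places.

Cross-section at t=0.428: each vertex is (1-t)·p0[i] + t·p1[i].
  v1: (1-0.428)·(4.19,2.34) + 0.428·(2.06,2.64) = (3.2784,2.4684)
  v2: (1-0.428)·(-4.77,0.67) + 0.428·(-8.77,1.66) = (-6.4820,1.0937)
  v3: (1-0.428)·(1.27,-2.02) + 0.428·(1.62,-4.37) = (1.4198,-3.0258)
Shoelace sum Σ(x_i·y_{i+1} − x_{i+1}·y_i):
  i=1: 3.2784·1.0937 − -6.4820·2.4684 = +19.5858 (running +19.5858)
  i=2: -6.4820·-3.0258 − 1.4198·1.0937 = +18.0604 (running +37.6461)
  i=3: 1.4198·2.4684 − 3.2784·-3.0258 = +13.4243 (running +51.0704)
Area = |Σ|/2 = |51.0704|/2 = 25.5352

Area at t=0.428: 25.5352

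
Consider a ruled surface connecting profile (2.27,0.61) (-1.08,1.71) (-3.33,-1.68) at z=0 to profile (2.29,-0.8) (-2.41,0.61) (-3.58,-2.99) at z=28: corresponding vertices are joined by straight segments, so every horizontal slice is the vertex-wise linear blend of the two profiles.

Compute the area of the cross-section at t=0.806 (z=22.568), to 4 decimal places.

Area at t=0.806: 8.8293

Cross-section at t=0.806: each vertex is (1-t)·p0[i] + t·p1[i].
  v1: (1-0.806)·(2.27,0.61) + 0.806·(2.29,-0.8) = (2.2861,-0.5265)
  v2: (1-0.806)·(-1.08,1.71) + 0.806·(-2.41,0.61) = (-2.1520,0.8234)
  v3: (1-0.806)·(-3.33,-1.68) + 0.806·(-3.58,-2.99) = (-3.5315,-2.7359)
Shoelace sum Σ(x_i·y_{i+1} − x_{i+1}·y_i):
  i=1: 2.2861·0.8234 − -2.1520·-0.5265 = +0.7495 (running +0.7495)
  i=2: -2.1520·-2.7359 − -3.5315·0.8234 = +8.7954 (running +9.5448)
  i=3: -3.5315·-0.5265 − 2.2861·-2.7359 = +8.1137 (running +17.6585)
Area = |Σ|/2 = |17.6585|/2 = 8.8293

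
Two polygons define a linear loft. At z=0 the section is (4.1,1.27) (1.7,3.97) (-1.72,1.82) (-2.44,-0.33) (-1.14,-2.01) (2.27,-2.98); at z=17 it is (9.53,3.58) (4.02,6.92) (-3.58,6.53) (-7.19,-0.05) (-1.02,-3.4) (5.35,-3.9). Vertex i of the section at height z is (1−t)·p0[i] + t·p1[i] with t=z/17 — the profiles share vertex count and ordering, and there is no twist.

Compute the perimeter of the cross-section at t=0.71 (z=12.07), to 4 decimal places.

Perimeter at t=0.71: 36.5344

Cross-section at t=0.71: each vertex is (1-t)·p0[i] + t·p1[i].
  v1: (1-0.71)·(4.1,1.27) + 0.71·(9.53,3.58) = (7.9553,2.9101)
  v2: (1-0.71)·(1.7,3.97) + 0.71·(4.02,6.92) = (3.3472,6.0645)
  v3: (1-0.71)·(-1.72,1.82) + 0.71·(-3.58,6.53) = (-3.0406,5.1641)
  v4: (1-0.71)·(-2.44,-0.33) + 0.71·(-7.19,-0.05) = (-5.8125,-0.1312)
  v5: (1-0.71)·(-1.14,-2.01) + 0.71·(-1.02,-3.4) = (-1.0548,-2.9969)
  v6: (1-0.71)·(2.27,-2.98) + 0.71·(5.35,-3.9) = (4.4568,-3.6332)
Perimeter = Σ |v_{i+1} − v_i|:
  edge 1→2: √(-4.6081² + 3.1544²) = 5.5843 (running 5.5843)
  edge 2→3: √(-6.3878² + -0.9004²) = 6.4509 (running 12.0353)
  edge 3→4: √(-2.7719² + -5.2953²) = 5.9769 (running 18.0122)
  edge 4→5: √(4.7577² + -2.8657²) = 5.5541 (running 23.5663)
  edge 5→6: √(5.5116² + -0.6363²) = 5.5482 (running 29.1145)
  edge 6→1: √(3.4985² + 6.5433²) = 7.4199 (running 36.5344)
Perimeter = 36.5344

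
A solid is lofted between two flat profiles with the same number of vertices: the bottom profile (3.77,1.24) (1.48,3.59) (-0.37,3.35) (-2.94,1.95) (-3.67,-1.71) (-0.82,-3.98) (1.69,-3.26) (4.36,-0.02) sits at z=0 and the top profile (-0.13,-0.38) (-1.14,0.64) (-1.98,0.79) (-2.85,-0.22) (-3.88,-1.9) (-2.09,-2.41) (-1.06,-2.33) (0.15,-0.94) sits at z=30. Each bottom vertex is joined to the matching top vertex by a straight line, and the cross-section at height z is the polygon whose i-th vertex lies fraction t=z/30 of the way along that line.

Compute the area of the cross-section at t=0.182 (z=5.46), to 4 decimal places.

Area at t=0.182: 32.9718

Cross-section at t=0.182: each vertex is (1-t)·p0[i] + t·p1[i].
  v1: (1-0.182)·(3.77,1.24) + 0.182·(-0.13,-0.38) = (3.0602,0.9452)
  v2: (1-0.182)·(1.48,3.59) + 0.182·(-1.14,0.64) = (1.0032,3.0531)
  v3: (1-0.182)·(-0.37,3.35) + 0.182·(-1.98,0.79) = (-0.6630,2.8841)
  v4: (1-0.182)·(-2.94,1.95) + 0.182·(-2.85,-0.22) = (-2.9236,1.5551)
  v5: (1-0.182)·(-3.67,-1.71) + 0.182·(-3.88,-1.9) = (-3.7082,-1.7446)
  v6: (1-0.182)·(-0.82,-3.98) + 0.182·(-2.09,-2.41) = (-1.0511,-3.6943)
  v7: (1-0.182)·(1.69,-3.26) + 0.182·(-1.06,-2.33) = (1.1895,-3.0907)
  v8: (1-0.182)·(4.36,-0.02) + 0.182·(0.15,-0.94) = (3.5938,-0.1874)
Shoelace sum Σ(x_i·y_{i+1} − x_{i+1}·y_i):
  i=1: 3.0602·3.0531 − 1.0032·0.9452 = +8.3949 (running +8.3949)
  i=2: 1.0032·2.8841 − -0.6630·3.0531 = +4.9175 (running +13.3124)
  i=3: -0.6630·1.5551 − -2.9236·2.8841 = +7.4009 (running +20.7133)
  i=4: -2.9236·-1.7446 − -3.7082·1.5551 = +10.8670 (running +31.5803)
  i=5: -3.7082·-3.6943 − -1.0511·-1.7446 = +11.8653 (running +43.4457)
  i=6: -1.0511·-3.0907 − 1.1895·-3.6943 = +7.6431 (running +51.0888)
  i=7: 1.1895·-0.1874 − 3.5938·-3.0907 = +10.8845 (running +61.9733)
  i=8: 3.5938·0.9452 − 3.0602·-0.1874 = +3.9703 (running +65.9436)
Area = |Σ|/2 = |65.9436|/2 = 32.9718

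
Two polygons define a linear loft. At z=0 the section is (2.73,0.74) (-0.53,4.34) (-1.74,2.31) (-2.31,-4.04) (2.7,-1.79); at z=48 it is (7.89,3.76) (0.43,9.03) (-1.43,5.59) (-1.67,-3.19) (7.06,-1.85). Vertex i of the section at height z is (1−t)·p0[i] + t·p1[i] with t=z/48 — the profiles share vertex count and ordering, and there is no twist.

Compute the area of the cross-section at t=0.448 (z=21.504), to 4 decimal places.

Cross-section at t=0.448: each vertex is (1-t)·p0[i] + t·p1[i].
  v1: (1-0.448)·(2.73,0.74) + 0.448·(7.89,3.76) = (5.0417,2.0930)
  v2: (1-0.448)·(-0.53,4.34) + 0.448·(0.43,9.03) = (-0.0999,6.4411)
  v3: (1-0.448)·(-1.74,2.31) + 0.448·(-1.43,5.59) = (-1.6011,3.7794)
  v4: (1-0.448)·(-2.31,-4.04) + 0.448·(-1.67,-3.19) = (-2.0233,-3.6592)
  v5: (1-0.448)·(2.7,-1.79) + 0.448·(7.06,-1.85) = (4.6533,-1.8169)
Shoelace sum Σ(x_i·y_{i+1} − x_{i+1}·y_i):
  i=1: 5.0417·6.4411 − -0.0999·2.0930 = +32.6832 (running +32.6832)
  i=2: -0.0999·3.7794 − -1.6011·6.4411 = +9.9354 (running +42.6186)
  i=3: -1.6011·-3.6592 − -2.0233·3.7794 = +13.5057 (running +56.1242)
  i=4: -2.0233·-1.8169 − 4.6533·-3.6592 = +20.7033 (running +76.8276)
  i=5: 4.6533·2.0930 − 5.0417·-1.8169 = +18.8993 (running +95.7268)
Area = |Σ|/2 = |95.7268|/2 = 47.8634

Area at t=0.448: 47.8634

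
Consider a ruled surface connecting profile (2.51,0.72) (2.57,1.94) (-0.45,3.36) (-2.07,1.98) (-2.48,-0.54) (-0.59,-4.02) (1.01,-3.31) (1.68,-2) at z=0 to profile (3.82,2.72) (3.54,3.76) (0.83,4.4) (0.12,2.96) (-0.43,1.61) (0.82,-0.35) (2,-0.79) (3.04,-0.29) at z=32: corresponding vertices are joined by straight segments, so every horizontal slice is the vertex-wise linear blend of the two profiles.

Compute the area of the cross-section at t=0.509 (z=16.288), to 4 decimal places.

Area at t=0.509: 19.5981

Cross-section at t=0.509: each vertex is (1-t)·p0[i] + t·p1[i].
  v1: (1-0.509)·(2.51,0.72) + 0.509·(3.82,2.72) = (3.1768,1.7380)
  v2: (1-0.509)·(2.57,1.94) + 0.509·(3.54,3.76) = (3.0637,2.8664)
  v3: (1-0.509)·(-0.45,3.36) + 0.509·(0.83,4.4) = (0.2015,3.8894)
  v4: (1-0.509)·(-2.07,1.98) + 0.509·(0.12,2.96) = (-0.9553,2.4788)
  v5: (1-0.509)·(-2.48,-0.54) + 0.509·(-0.43,1.61) = (-1.4365,0.5544)
  v6: (1-0.509)·(-0.59,-4.02) + 0.509·(0.82,-0.35) = (0.1277,-2.1520)
  v7: (1-0.509)·(1.01,-3.31) + 0.509·(2,-0.79) = (1.5139,-2.0273)
  v8: (1-0.509)·(1.68,-2) + 0.509·(3.04,-0.29) = (2.3722,-1.1296)
Shoelace sum Σ(x_i·y_{i+1} − x_{i+1}·y_i):
  i=1: 3.1768·2.8664 − 3.0637·1.7380 = +3.7811 (running +3.7811)
  i=2: 3.0637·3.8894 − 0.2015·2.8664 = +11.3383 (running +15.1194)
  i=3: 0.2015·2.4788 − -0.9553·3.8894 = +4.2150 (running +19.3344)
  i=4: -0.9553·0.5544 − -1.4365·2.4788 = +3.0314 (running +22.3658)
  i=5: -1.4365·-2.1520 − 0.1277·0.5544 = +3.0206 (running +25.3865)
  i=6: 0.1277·-2.0273 − 1.5139·-2.1520 = +2.9990 (running +28.3855)
  i=7: 1.5139·-1.1296 − 2.3722·-2.0273 = +3.0992 (running +31.4846)
  i=8: 2.3722·1.7380 − 3.1768·-1.1296 = +7.7115 (running +39.1961)
Area = |Σ|/2 = |39.1961|/2 = 19.5981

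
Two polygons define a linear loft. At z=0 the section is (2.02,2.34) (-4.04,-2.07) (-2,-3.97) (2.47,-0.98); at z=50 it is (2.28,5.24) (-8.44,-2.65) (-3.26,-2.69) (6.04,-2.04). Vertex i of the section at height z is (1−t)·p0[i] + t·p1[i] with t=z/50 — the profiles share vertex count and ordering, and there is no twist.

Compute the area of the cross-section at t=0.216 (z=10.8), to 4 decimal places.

Area at t=0.216: 25.2662

Cross-section at t=0.216: each vertex is (1-t)·p0[i] + t·p1[i].
  v1: (1-0.216)·(2.02,2.34) + 0.216·(2.28,5.24) = (2.0762,2.9664)
  v2: (1-0.216)·(-4.04,-2.07) + 0.216·(-8.44,-2.65) = (-4.9904,-2.1953)
  v3: (1-0.216)·(-2,-3.97) + 0.216·(-3.26,-2.69) = (-2.2722,-3.6935)
  v4: (1-0.216)·(2.47,-0.98) + 0.216·(6.04,-2.04) = (3.2411,-1.2090)
Shoelace sum Σ(x_i·y_{i+1} − x_{i+1}·y_i):
  i=1: 2.0762·-2.1953 − -4.9904·2.9664 = +10.2458 (running +10.2458)
  i=2: -4.9904·-3.6935 − -2.2722·-2.1953 = +13.4441 (running +23.6899)
  i=3: -2.2722·-1.2090 − 3.2411·-3.6935 = +14.7181 (running +38.4080)
  i=4: 3.2411·2.9664 − 2.0762·-1.2090 = +12.1245 (running +50.5324)
Area = |Σ|/2 = |50.5324|/2 = 25.2662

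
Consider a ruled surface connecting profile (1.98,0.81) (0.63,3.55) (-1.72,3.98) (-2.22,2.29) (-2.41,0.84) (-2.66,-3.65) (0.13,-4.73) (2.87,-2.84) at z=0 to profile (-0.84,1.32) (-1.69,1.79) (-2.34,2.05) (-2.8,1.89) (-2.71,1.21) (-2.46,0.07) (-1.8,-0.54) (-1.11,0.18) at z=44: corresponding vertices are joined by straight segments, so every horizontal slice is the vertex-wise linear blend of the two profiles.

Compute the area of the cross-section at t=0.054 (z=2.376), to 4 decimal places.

Area at t=0.054: 31.9469

Cross-section at t=0.054: each vertex is (1-t)·p0[i] + t·p1[i].
  v1: (1-0.054)·(1.98,0.81) + 0.054·(-0.84,1.32) = (1.8277,0.8375)
  v2: (1-0.054)·(0.63,3.55) + 0.054·(-1.69,1.79) = (0.5047,3.4550)
  v3: (1-0.054)·(-1.72,3.98) + 0.054·(-2.34,2.05) = (-1.7535,3.8758)
  v4: (1-0.054)·(-2.22,2.29) + 0.054·(-2.8,1.89) = (-2.2513,2.2684)
  v5: (1-0.054)·(-2.41,0.84) + 0.054·(-2.71,1.21) = (-2.4262,0.8600)
  v6: (1-0.054)·(-2.66,-3.65) + 0.054·(-2.46,0.07) = (-2.6492,-3.4491)
  v7: (1-0.054)·(0.13,-4.73) + 0.054·(-1.8,-0.54) = (0.0258,-4.5037)
  v8: (1-0.054)·(2.87,-2.84) + 0.054·(-1.11,0.18) = (2.6551,-2.6769)
Shoelace sum Σ(x_i·y_{i+1} − x_{i+1}·y_i):
  i=1: 1.8277·3.4550 − 0.5047·0.8375 = +5.8920 (running +5.8920)
  i=2: 0.5047·3.8758 − -1.7535·3.4550 = +8.0144 (running +13.9064)
  i=3: -1.7535·2.2684 − -2.2513·3.8758 = +4.7480 (running +18.6544)
  i=4: -2.2513·0.8600 − -2.4262·2.2684 = +3.5675 (running +22.2219)
  i=5: -2.4262·-3.4491 − -2.6492·0.8600 = +10.6465 (running +32.8684)
  i=6: -2.6492·-4.5037 − 0.0258·-3.4491 = +12.0202 (running +44.8886)
  i=7: 0.0258·-2.6769 − 2.6551·-4.5037 = +11.8888 (running +56.7774)
  i=8: 2.6551·0.8375 − 1.8277·-2.6769 = +7.1164 (running +63.8938)
Area = |Σ|/2 = |63.8938|/2 = 31.9469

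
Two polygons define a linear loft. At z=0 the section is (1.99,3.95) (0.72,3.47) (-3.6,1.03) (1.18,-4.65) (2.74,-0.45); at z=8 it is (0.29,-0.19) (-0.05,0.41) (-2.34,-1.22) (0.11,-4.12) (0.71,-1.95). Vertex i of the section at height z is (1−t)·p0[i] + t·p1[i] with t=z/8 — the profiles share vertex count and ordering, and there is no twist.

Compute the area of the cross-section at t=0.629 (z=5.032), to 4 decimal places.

Cross-section at t=0.629: each vertex is (1-t)·p0[i] + t·p1[i].
  v1: (1-0.629)·(1.99,3.95) + 0.629·(0.29,-0.19) = (0.9207,1.3459)
  v2: (1-0.629)·(0.72,3.47) + 0.629·(-0.05,0.41) = (0.2357,1.5453)
  v3: (1-0.629)·(-3.6,1.03) + 0.629·(-2.34,-1.22) = (-2.8075,-0.3852)
  v4: (1-0.629)·(1.18,-4.65) + 0.629·(0.11,-4.12) = (0.5070,-4.3166)
  v5: (1-0.629)·(2.74,-0.45) + 0.629·(0.71,-1.95) = (1.4631,-1.3935)
Shoelace sum Σ(x_i·y_{i+1} − x_{i+1}·y_i):
  i=1: 0.9207·1.5453 − 0.2357·1.3459 = +1.1055 (running +1.1055)
  i=2: 0.2357·-0.3852 − -2.8075·1.5453 = +4.2475 (running +5.3530)
  i=3: -2.8075·-4.3166 − 0.5070·-0.3852 = +12.3141 (running +17.6671)
  i=4: 0.5070·-1.3935 − 1.4631·-4.3166 = +5.6093 (running +23.2764)
  i=5: 1.4631·1.3459 − 0.9207·-1.3935 = +3.2523 (running +26.5287)
Area = |Σ|/2 = |26.5287|/2 = 13.2643

Area at t=0.629: 13.2643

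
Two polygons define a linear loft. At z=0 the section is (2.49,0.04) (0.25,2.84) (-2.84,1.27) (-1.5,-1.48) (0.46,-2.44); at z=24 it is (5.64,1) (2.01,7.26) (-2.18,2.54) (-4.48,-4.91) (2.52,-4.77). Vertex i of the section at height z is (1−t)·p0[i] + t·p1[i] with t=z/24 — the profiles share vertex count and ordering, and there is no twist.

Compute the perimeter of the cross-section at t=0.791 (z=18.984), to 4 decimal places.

Cross-section at t=0.791: each vertex is (1-t)·p0[i] + t·p1[i].
  v1: (1-0.791)·(2.49,0.04) + 0.791·(5.64,1) = (4.9817,0.7994)
  v2: (1-0.791)·(0.25,2.84) + 0.791·(2.01,7.26) = (1.6422,6.3362)
  v3: (1-0.791)·(-2.84,1.27) + 0.791·(-2.18,2.54) = (-2.3179,2.2746)
  v4: (1-0.791)·(-1.5,-1.48) + 0.791·(-4.48,-4.91) = (-3.8572,-4.1931)
  v5: (1-0.791)·(0.46,-2.44) + 0.791·(2.52,-4.77) = (2.0895,-4.2830)
Perimeter = Σ |v_{i+1} − v_i|:
  edge 1→2: √(-3.3395² + 5.5369²) = 6.4660 (running 6.4660)
  edge 2→3: √(-3.9601² + -4.0617²) = 5.6727 (running 12.1387)
  edge 3→4: √(-1.5392² + -6.4677²) = 6.6483 (running 18.7870)
  edge 4→5: √(5.9466² + -0.0899²) = 5.9473 (running 24.7343)
  edge 5→1: √(2.8922² + 5.0824²) = 5.8477 (running 30.5820)
Perimeter = 30.5820

Perimeter at t=0.791: 30.5820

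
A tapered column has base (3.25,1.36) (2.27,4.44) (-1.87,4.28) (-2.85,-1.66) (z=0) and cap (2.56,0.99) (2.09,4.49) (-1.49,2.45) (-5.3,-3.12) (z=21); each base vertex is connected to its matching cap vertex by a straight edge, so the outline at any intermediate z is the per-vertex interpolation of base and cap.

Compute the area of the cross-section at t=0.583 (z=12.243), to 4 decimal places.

Area at t=0.583: 22.3576

Cross-section at t=0.583: each vertex is (1-t)·p0[i] + t·p1[i].
  v1: (1-0.583)·(3.25,1.36) + 0.583·(2.56,0.99) = (2.8477,1.1443)
  v2: (1-0.583)·(2.27,4.44) + 0.583·(2.09,4.49) = (2.1651,4.4691)
  v3: (1-0.583)·(-1.87,4.28) + 0.583·(-1.49,2.45) = (-1.6485,3.2131)
  v4: (1-0.583)·(-2.85,-1.66) + 0.583·(-5.3,-3.12) = (-4.2783,-2.5112)
Shoelace sum Σ(x_i·y_{i+1} − x_{i+1}·y_i):
  i=1: 2.8477·4.4691 − 2.1651·1.1443 = +10.2495 (running +10.2495)
  i=2: 2.1651·3.2131 − -1.6485·4.4691 = +14.3238 (running +24.5733)
  i=3: -1.6485·-2.5112 − -4.2783·3.2131 = +17.8864 (running +42.4597)
  i=4: -4.2783·1.1443 − 2.8477·-2.5112 = +2.2555 (running +44.7151)
Area = |Σ|/2 = |44.7151|/2 = 22.3576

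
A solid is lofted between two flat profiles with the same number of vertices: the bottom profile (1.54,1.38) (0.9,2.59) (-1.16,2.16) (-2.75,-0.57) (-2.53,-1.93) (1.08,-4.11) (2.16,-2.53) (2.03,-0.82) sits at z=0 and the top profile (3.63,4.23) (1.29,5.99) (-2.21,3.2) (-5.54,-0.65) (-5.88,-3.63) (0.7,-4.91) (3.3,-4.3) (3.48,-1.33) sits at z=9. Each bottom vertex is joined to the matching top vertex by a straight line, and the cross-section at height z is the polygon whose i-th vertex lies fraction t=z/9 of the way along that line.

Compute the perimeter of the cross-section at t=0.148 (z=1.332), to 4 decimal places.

Perimeter at t=0.148: 20.1154

Cross-section at t=0.148: each vertex is (1-t)·p0[i] + t·p1[i].
  v1: (1-0.148)·(1.54,1.38) + 0.148·(3.63,4.23) = (1.8493,1.8018)
  v2: (1-0.148)·(0.9,2.59) + 0.148·(1.29,5.99) = (0.9577,3.0932)
  v3: (1-0.148)·(-1.16,2.16) + 0.148·(-2.21,3.2) = (-1.3154,2.3139)
  v4: (1-0.148)·(-2.75,-0.57) + 0.148·(-5.54,-0.65) = (-3.1629,-0.5818)
  v5: (1-0.148)·(-2.53,-1.93) + 0.148·(-5.88,-3.63) = (-3.0258,-2.1816)
  v6: (1-0.148)·(1.08,-4.11) + 0.148·(0.7,-4.91) = (1.0238,-4.2284)
  v7: (1-0.148)·(2.16,-2.53) + 0.148·(3.3,-4.3) = (2.3287,-2.7920)
  v8: (1-0.148)·(2.03,-0.82) + 0.148·(3.48,-1.33) = (2.2446,-0.8955)
Perimeter = Σ |v_{i+1} − v_i|:
  edge 1→2: √(-0.8916² + 1.2914²) = 1.5693 (running 1.5693)
  edge 2→3: √(-2.2731² + -0.7793²) = 2.4030 (running 3.9723)
  edge 3→4: √(-1.8475² + -2.8958²) = 3.4349 (running 7.4072)
  edge 4→5: √(0.1371² + -1.5998²) = 1.6056 (running 9.0128)
  edge 5→6: √(4.0496² + -2.0468²) = 4.5374 (running 13.5503)
  edge 6→7: √(1.3050² + 1.4364²) = 1.9407 (running 15.4910)
  edge 7→8: √(-0.0841² + 1.8965²) = 1.8983 (running 17.3893)
  edge 8→1: √(-0.3953² + 2.6973²) = 2.7261 (running 20.1154)
Perimeter = 20.1154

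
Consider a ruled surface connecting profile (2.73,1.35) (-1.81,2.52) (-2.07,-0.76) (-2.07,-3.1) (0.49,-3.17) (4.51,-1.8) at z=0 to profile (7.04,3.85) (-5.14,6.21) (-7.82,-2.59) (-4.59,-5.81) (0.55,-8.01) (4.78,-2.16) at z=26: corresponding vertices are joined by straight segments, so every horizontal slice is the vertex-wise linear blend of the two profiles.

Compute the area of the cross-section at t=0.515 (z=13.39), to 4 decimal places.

Cross-section at t=0.515: each vertex is (1-t)·p0[i] + t·p1[i].
  v1: (1-0.515)·(2.73,1.35) + 0.515·(7.04,3.85) = (4.9497,2.6375)
  v2: (1-0.515)·(-1.81,2.52) + 0.515·(-5.14,6.21) = (-3.5250,4.4204)
  v3: (1-0.515)·(-2.07,-0.76) + 0.515·(-7.82,-2.59) = (-5.0312,-1.7025)
  v4: (1-0.515)·(-2.07,-3.1) + 0.515·(-4.59,-5.81) = (-3.3678,-4.4957)
  v5: (1-0.515)·(0.49,-3.17) + 0.515·(0.55,-8.01) = (0.5209,-5.6626)
  v6: (1-0.515)·(4.51,-1.8) + 0.515·(4.78,-2.16) = (4.6490,-1.9854)
Shoelace sum Σ(x_i·y_{i+1} − x_{i+1}·y_i):
  i=1: 4.9497·4.4204 − -3.5250·2.6375 = +31.1762 (running +31.1762)
  i=2: -3.5250·-1.7025 − -5.0312·4.4204 = +28.2409 (running +59.4172)
  i=3: -5.0312·-4.4957 − -3.3678·-1.7025 = +16.8852 (running +76.3024)
  i=4: -3.3678·-5.6626 − 0.5209·-4.4957 = +21.4123 (running +97.7147)
  i=5: 0.5209·-1.9854 − 4.6490·-5.6626 = +25.2915 (running +123.0062)
  i=6: 4.6490·2.6375 − 4.9497·-1.9854 = +22.0889 (running +145.0951)
Area = |Σ|/2 = |145.0951|/2 = 72.5476

Area at t=0.515: 72.5476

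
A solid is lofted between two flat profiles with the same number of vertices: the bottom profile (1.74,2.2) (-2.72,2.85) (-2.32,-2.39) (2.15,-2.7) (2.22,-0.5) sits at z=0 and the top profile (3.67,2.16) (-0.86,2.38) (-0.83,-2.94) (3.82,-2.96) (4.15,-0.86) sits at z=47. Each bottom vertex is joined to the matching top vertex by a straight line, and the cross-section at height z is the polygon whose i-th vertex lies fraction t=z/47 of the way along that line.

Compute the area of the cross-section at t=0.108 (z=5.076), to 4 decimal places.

Cross-section at t=0.108: each vertex is (1-t)·p0[i] + t·p1[i].
  v1: (1-0.108)·(1.74,2.2) + 0.108·(3.67,2.16) = (1.9484,2.1957)
  v2: (1-0.108)·(-2.72,2.85) + 0.108·(-0.86,2.38) = (-2.5191,2.7992)
  v3: (1-0.108)·(-2.32,-2.39) + 0.108·(-0.83,-2.94) = (-2.1591,-2.4494)
  v4: (1-0.108)·(2.15,-2.7) + 0.108·(3.82,-2.96) = (2.3304,-2.7281)
  v5: (1-0.108)·(2.22,-0.5) + 0.108·(4.15,-0.86) = (2.4284,-0.5389)
Shoelace sum Σ(x_i·y_{i+1} − x_{i+1}·y_i):
  i=1: 1.9484·2.7992 − -2.5191·2.1957 = +10.9853 (running +10.9853)
  i=2: -2.5191·-2.4494 − -2.1591·2.7992 = +12.2141 (running +23.1994)
  i=3: -2.1591·-2.7281 − 2.3304·-2.4494 = +11.5981 (running +34.7976)
  i=4: 2.3304·-0.5389 − 2.4284·-2.7281 = +5.3692 (running +40.1668)
  i=5: 2.4284·2.1957 − 1.9484·-0.5389 = +6.3821 (running +46.5488)
Area = |Σ|/2 = |46.5488|/2 = 23.2744

Area at t=0.108: 23.2744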